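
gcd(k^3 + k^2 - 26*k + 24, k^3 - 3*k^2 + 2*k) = k - 1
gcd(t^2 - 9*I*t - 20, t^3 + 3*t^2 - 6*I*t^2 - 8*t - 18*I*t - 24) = t - 4*I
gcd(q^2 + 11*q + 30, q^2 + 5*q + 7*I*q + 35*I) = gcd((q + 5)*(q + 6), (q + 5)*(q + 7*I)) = q + 5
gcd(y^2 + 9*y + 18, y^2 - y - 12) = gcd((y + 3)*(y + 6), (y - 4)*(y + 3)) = y + 3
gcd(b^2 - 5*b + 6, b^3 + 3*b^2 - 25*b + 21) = b - 3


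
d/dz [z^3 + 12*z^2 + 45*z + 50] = 3*z^2 + 24*z + 45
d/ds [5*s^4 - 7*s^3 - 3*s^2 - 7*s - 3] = 20*s^3 - 21*s^2 - 6*s - 7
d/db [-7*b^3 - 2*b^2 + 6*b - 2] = -21*b^2 - 4*b + 6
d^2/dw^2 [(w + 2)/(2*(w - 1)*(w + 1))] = (w^3 + 6*w^2 + 3*w + 2)/(w^6 - 3*w^4 + 3*w^2 - 1)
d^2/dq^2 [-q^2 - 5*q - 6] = -2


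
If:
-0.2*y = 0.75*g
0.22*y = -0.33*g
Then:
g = 0.00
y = 0.00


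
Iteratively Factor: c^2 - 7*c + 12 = (c - 4)*(c - 3)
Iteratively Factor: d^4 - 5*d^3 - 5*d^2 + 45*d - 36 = (d - 1)*(d^3 - 4*d^2 - 9*d + 36) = (d - 4)*(d - 1)*(d^2 - 9) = (d - 4)*(d - 1)*(d + 3)*(d - 3)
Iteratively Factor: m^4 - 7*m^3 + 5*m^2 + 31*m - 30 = (m - 5)*(m^3 - 2*m^2 - 5*m + 6) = (m - 5)*(m - 1)*(m^2 - m - 6) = (m - 5)*(m - 1)*(m + 2)*(m - 3)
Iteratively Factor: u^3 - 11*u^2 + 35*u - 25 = (u - 1)*(u^2 - 10*u + 25) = (u - 5)*(u - 1)*(u - 5)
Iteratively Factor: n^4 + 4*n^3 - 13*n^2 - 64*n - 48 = (n + 4)*(n^3 - 13*n - 12) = (n + 1)*(n + 4)*(n^2 - n - 12) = (n + 1)*(n + 3)*(n + 4)*(n - 4)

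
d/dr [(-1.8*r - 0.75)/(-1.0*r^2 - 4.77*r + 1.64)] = (1.8*r^2 + 8.586*r - (1.8*r + 0.75)*(2.0*r + 4.77) - 2.952)/(1.0*r^2 + 4.77*r - 1.64)^2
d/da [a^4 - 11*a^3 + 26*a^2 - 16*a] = 4*a^3 - 33*a^2 + 52*a - 16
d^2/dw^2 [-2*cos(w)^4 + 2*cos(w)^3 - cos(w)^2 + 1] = 32*sin(w)^4 - 44*sin(w)^2 - 3*cos(w)/2 - 9*cos(3*w)/2 + 10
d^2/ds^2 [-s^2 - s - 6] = -2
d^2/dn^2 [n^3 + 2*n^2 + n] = 6*n + 4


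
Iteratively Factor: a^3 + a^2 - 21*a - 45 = (a + 3)*(a^2 - 2*a - 15) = (a + 3)^2*(a - 5)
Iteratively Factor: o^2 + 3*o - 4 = (o - 1)*(o + 4)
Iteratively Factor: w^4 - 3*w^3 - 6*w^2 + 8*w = (w - 4)*(w^3 + w^2 - 2*w) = (w - 4)*(w + 2)*(w^2 - w) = w*(w - 4)*(w + 2)*(w - 1)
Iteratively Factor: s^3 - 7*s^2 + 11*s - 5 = (s - 5)*(s^2 - 2*s + 1) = (s - 5)*(s - 1)*(s - 1)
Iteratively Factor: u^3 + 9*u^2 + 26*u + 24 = (u + 2)*(u^2 + 7*u + 12) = (u + 2)*(u + 4)*(u + 3)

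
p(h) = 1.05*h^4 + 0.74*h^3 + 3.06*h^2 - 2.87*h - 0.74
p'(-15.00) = -13770.17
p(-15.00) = 51389.56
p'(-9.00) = -2939.93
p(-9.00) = 6622.54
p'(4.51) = 455.17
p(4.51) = 550.85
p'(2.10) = 58.67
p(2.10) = 34.00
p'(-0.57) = -6.41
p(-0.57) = 1.86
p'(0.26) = -1.05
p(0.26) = -1.26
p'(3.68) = 259.03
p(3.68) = 259.58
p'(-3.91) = -243.92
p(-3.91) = 258.44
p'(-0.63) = -6.89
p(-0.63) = 2.26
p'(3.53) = 231.14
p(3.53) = 222.85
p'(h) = 4.2*h^3 + 2.22*h^2 + 6.12*h - 2.87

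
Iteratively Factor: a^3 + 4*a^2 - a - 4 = (a + 4)*(a^2 - 1) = (a + 1)*(a + 4)*(a - 1)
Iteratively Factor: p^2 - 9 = (p + 3)*(p - 3)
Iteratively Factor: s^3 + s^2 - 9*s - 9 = (s - 3)*(s^2 + 4*s + 3) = (s - 3)*(s + 1)*(s + 3)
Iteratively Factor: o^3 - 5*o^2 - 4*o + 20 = (o + 2)*(o^2 - 7*o + 10) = (o - 2)*(o + 2)*(o - 5)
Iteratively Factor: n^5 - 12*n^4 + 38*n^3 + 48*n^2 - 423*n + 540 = (n - 3)*(n^4 - 9*n^3 + 11*n^2 + 81*n - 180) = (n - 3)*(n + 3)*(n^3 - 12*n^2 + 47*n - 60) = (n - 3)^2*(n + 3)*(n^2 - 9*n + 20) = (n - 5)*(n - 3)^2*(n + 3)*(n - 4)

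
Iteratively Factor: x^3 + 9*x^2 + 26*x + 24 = (x + 3)*(x^2 + 6*x + 8) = (x + 2)*(x + 3)*(x + 4)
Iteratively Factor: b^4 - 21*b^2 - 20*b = (b - 5)*(b^3 + 5*b^2 + 4*b) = b*(b - 5)*(b^2 + 5*b + 4) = b*(b - 5)*(b + 4)*(b + 1)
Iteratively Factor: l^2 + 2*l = (l)*(l + 2)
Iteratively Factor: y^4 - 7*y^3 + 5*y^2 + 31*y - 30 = (y + 2)*(y^3 - 9*y^2 + 23*y - 15) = (y - 3)*(y + 2)*(y^2 - 6*y + 5) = (y - 5)*(y - 3)*(y + 2)*(y - 1)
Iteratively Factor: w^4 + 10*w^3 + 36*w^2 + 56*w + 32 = (w + 2)*(w^3 + 8*w^2 + 20*w + 16) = (w + 2)^2*(w^2 + 6*w + 8) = (w + 2)^2*(w + 4)*(w + 2)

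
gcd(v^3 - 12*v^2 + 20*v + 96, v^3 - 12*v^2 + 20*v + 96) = v^3 - 12*v^2 + 20*v + 96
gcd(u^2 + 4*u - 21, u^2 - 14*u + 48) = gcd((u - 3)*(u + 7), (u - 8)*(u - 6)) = 1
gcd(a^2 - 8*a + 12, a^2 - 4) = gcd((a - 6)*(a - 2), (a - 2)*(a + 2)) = a - 2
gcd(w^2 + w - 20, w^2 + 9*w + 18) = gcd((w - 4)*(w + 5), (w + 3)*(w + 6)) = 1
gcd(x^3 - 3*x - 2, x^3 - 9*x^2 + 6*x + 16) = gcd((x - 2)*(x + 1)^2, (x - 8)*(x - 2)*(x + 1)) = x^2 - x - 2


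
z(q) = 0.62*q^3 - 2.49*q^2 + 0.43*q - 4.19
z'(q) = 1.86*q^2 - 4.98*q + 0.43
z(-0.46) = -4.98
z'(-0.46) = 3.11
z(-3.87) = -79.08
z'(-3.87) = 47.56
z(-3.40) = -58.80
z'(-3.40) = 38.86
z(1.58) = -7.28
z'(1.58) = -2.80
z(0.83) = -5.19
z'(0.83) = -2.42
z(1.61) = -7.36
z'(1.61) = -2.77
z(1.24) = -6.30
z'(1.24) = -2.89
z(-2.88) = -40.89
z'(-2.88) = 30.20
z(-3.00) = -44.63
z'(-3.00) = 32.11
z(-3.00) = -44.63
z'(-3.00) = 32.11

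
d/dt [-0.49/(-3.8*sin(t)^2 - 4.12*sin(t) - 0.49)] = -(3.724*sin(t) + 2.0188)*cos(t)/(3.8*sin(t)^2 + 4.12*sin(t) + 0.49)^2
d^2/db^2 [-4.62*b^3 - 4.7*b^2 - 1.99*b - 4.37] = -27.72*b - 9.4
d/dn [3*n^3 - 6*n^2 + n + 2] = 9*n^2 - 12*n + 1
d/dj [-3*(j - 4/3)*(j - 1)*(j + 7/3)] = 37/3 - 9*j^2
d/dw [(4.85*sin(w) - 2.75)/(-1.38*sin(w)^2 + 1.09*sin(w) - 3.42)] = (6.693*sin(w)^2 - 7.59*sin(w) - 13.5895)*cos(w)/(1.9044*sin(w)^4 - 3.0084*sin(w)^3 + 10.6273*sin(w)^2 - 7.4556*sin(w) + 11.6964)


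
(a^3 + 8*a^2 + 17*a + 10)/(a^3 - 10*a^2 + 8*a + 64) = (a^2 + 6*a + 5)/(a^2 - 12*a + 32)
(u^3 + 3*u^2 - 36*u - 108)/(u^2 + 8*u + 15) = (u^2 - 36)/(u + 5)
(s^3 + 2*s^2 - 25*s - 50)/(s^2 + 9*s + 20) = (s^2 - 3*s - 10)/(s + 4)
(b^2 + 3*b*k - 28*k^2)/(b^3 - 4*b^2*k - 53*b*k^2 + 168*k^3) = (b - 4*k)/(b^2 - 11*b*k + 24*k^2)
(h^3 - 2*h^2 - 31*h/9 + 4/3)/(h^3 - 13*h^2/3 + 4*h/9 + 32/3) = (3*h - 1)/(3*h - 8)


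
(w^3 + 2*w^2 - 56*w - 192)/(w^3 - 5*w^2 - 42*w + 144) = (w + 4)/(w - 3)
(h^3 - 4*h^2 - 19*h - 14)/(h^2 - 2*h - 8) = (h^2 - 6*h - 7)/(h - 4)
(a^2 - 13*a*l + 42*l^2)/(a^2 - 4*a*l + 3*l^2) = (a^2 - 13*a*l + 42*l^2)/(a^2 - 4*a*l + 3*l^2)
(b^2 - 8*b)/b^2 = (b - 8)/b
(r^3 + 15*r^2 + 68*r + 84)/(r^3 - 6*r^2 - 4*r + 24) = (r^2 + 13*r + 42)/(r^2 - 8*r + 12)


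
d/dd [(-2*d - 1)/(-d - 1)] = (d + 1)^(-2)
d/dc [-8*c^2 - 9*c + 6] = -16*c - 9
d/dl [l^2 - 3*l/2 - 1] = 2*l - 3/2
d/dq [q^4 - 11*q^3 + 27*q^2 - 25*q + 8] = 4*q^3 - 33*q^2 + 54*q - 25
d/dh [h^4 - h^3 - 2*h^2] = h*(4*h^2 - 3*h - 4)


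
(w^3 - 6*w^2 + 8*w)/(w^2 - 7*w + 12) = w*(w - 2)/(w - 3)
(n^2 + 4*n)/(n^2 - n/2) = 2*(n + 4)/(2*n - 1)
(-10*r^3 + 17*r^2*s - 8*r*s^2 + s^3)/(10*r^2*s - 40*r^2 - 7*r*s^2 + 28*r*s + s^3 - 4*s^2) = (-r + s)/(s - 4)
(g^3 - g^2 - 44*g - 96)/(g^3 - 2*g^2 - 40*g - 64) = (g + 3)/(g + 2)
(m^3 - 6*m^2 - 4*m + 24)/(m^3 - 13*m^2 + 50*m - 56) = (m^2 - 4*m - 12)/(m^2 - 11*m + 28)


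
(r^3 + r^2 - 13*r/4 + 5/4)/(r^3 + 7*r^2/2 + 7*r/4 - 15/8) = 2*(r - 1)/(2*r + 3)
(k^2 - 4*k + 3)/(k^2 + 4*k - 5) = (k - 3)/(k + 5)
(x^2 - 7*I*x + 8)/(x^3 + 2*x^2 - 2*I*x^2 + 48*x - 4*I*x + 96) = (x + I)/(x^2 + x*(2 + 6*I) + 12*I)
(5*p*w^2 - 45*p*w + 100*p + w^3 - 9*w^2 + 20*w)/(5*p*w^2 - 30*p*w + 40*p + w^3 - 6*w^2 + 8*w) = (w - 5)/(w - 2)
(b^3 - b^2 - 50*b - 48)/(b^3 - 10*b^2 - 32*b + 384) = (b + 1)/(b - 8)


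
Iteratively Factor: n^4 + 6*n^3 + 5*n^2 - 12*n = (n - 1)*(n^3 + 7*n^2 + 12*n) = (n - 1)*(n + 4)*(n^2 + 3*n) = (n - 1)*(n + 3)*(n + 4)*(n)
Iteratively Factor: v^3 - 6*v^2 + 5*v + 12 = (v - 3)*(v^2 - 3*v - 4) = (v - 4)*(v - 3)*(v + 1)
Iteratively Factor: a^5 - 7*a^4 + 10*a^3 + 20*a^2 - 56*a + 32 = (a - 4)*(a^4 - 3*a^3 - 2*a^2 + 12*a - 8) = (a - 4)*(a - 2)*(a^3 - a^2 - 4*a + 4) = (a - 4)*(a - 2)*(a - 1)*(a^2 - 4) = (a - 4)*(a - 2)^2*(a - 1)*(a + 2)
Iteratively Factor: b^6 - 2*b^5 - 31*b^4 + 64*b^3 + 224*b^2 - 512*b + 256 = (b - 4)*(b^5 + 2*b^4 - 23*b^3 - 28*b^2 + 112*b - 64) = (b - 4)*(b + 4)*(b^4 - 2*b^3 - 15*b^2 + 32*b - 16) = (b - 4)*(b + 4)^2*(b^3 - 6*b^2 + 9*b - 4) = (b - 4)*(b - 1)*(b + 4)^2*(b^2 - 5*b + 4) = (b - 4)*(b - 1)^2*(b + 4)^2*(b - 4)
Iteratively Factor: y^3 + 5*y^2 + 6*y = (y + 2)*(y^2 + 3*y) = (y + 2)*(y + 3)*(y)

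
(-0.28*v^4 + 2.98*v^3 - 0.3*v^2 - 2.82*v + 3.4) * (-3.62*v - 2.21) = 1.0136*v^5 - 10.1688*v^4 - 5.4998*v^3 + 10.8714*v^2 - 6.0758*v - 7.514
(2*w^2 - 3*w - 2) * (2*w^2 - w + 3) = 4*w^4 - 8*w^3 + 5*w^2 - 7*w - 6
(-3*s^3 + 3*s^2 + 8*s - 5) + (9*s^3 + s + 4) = 6*s^3 + 3*s^2 + 9*s - 1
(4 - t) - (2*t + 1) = 3 - 3*t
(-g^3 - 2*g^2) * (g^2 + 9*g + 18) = -g^5 - 11*g^4 - 36*g^3 - 36*g^2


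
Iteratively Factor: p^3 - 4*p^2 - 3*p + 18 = (p - 3)*(p^2 - p - 6) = (p - 3)*(p + 2)*(p - 3)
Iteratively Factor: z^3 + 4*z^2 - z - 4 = (z + 4)*(z^2 - 1) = (z + 1)*(z + 4)*(z - 1)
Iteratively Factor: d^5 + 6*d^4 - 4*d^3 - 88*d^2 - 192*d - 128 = (d - 4)*(d^4 + 10*d^3 + 36*d^2 + 56*d + 32) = (d - 4)*(d + 2)*(d^3 + 8*d^2 + 20*d + 16) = (d - 4)*(d + 2)*(d + 4)*(d^2 + 4*d + 4) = (d - 4)*(d + 2)^2*(d + 4)*(d + 2)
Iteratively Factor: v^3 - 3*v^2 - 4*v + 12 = (v - 2)*(v^2 - v - 6) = (v - 3)*(v - 2)*(v + 2)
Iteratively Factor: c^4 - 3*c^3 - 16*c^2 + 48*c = (c - 4)*(c^3 + c^2 - 12*c) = (c - 4)*(c + 4)*(c^2 - 3*c) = (c - 4)*(c - 3)*(c + 4)*(c)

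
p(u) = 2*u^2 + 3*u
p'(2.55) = 13.20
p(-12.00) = 252.00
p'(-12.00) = -45.00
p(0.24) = 0.84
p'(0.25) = 4.00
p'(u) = 4*u + 3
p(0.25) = 0.88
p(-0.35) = -0.80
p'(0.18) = 3.72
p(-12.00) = 252.00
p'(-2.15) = -5.60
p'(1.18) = 7.72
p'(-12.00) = -45.00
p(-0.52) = -1.02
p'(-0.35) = 1.60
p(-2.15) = 2.80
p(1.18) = 6.32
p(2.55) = 20.66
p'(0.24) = 3.96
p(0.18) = 0.60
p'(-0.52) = 0.92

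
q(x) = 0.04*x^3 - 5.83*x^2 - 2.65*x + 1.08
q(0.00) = 1.08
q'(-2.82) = 31.19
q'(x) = 0.12*x^2 - 11.66*x - 2.65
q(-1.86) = -14.42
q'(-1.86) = 19.45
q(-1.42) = -7.03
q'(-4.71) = 54.93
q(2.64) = -45.81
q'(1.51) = -19.98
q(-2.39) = -26.43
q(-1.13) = -3.43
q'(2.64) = -32.60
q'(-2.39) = 25.90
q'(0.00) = -2.65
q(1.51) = -16.08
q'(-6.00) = 71.63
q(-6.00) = -201.54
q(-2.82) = -38.71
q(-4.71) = -119.95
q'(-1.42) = 14.15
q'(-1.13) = 10.68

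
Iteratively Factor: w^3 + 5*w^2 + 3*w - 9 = (w + 3)*(w^2 + 2*w - 3) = (w - 1)*(w + 3)*(w + 3)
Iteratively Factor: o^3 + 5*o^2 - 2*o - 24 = (o + 3)*(o^2 + 2*o - 8) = (o - 2)*(o + 3)*(o + 4)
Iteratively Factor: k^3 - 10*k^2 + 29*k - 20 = (k - 5)*(k^2 - 5*k + 4) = (k - 5)*(k - 1)*(k - 4)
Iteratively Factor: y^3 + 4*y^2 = (y + 4)*(y^2) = y*(y + 4)*(y)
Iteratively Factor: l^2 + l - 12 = (l - 3)*(l + 4)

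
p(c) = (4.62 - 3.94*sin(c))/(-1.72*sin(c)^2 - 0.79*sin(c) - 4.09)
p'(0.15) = 1.21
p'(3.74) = -0.41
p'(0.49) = 0.97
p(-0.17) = -1.32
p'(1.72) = -0.10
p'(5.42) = 0.12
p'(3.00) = -1.21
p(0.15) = -0.95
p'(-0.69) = 0.29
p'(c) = (4.62 - 3.94*sin(c))*(3.44*sin(c)*cos(c) + 0.79*cos(c))/(-1.72*sin(c)^2 - 0.79*sin(c) - 4.09)^2 - 3.94*cos(c)/(-1.72*sin(c)^2 - 0.79*sin(c) - 4.09)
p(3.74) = -1.63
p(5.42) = -1.70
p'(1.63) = -0.04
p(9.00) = -0.64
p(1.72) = -0.11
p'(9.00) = -1.03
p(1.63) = -0.10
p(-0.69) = -1.66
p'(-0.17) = 1.04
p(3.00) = -0.96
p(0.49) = -0.57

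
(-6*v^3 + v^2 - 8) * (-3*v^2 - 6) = 18*v^5 - 3*v^4 + 36*v^3 + 18*v^2 + 48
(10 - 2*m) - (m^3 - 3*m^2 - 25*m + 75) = -m^3 + 3*m^2 + 23*m - 65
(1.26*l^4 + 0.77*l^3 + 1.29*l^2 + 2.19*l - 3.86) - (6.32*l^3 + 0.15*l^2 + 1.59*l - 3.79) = 1.26*l^4 - 5.55*l^3 + 1.14*l^2 + 0.6*l - 0.0699999999999998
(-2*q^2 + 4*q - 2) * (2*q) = -4*q^3 + 8*q^2 - 4*q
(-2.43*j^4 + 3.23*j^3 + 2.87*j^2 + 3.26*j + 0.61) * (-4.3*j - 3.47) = 10.449*j^5 - 5.4569*j^4 - 23.5491*j^3 - 23.9769*j^2 - 13.9352*j - 2.1167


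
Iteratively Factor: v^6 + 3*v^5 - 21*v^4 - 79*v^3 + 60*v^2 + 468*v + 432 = (v + 3)*(v^5 - 21*v^3 - 16*v^2 + 108*v + 144) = (v + 3)^2*(v^4 - 3*v^3 - 12*v^2 + 20*v + 48) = (v - 3)*(v + 3)^2*(v^3 - 12*v - 16) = (v - 3)*(v + 2)*(v + 3)^2*(v^2 - 2*v - 8) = (v - 4)*(v - 3)*(v + 2)*(v + 3)^2*(v + 2)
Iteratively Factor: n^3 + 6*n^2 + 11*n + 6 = (n + 1)*(n^2 + 5*n + 6) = (n + 1)*(n + 2)*(n + 3)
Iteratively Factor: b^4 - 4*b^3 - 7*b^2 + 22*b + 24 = (b - 3)*(b^3 - b^2 - 10*b - 8) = (b - 3)*(b + 1)*(b^2 - 2*b - 8) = (b - 4)*(b - 3)*(b + 1)*(b + 2)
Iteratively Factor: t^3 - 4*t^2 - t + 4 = (t - 4)*(t^2 - 1) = (t - 4)*(t - 1)*(t + 1)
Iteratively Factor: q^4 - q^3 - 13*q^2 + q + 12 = (q - 1)*(q^3 - 13*q - 12) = (q - 4)*(q - 1)*(q^2 + 4*q + 3) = (q - 4)*(q - 1)*(q + 1)*(q + 3)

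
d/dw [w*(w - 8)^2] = (w - 8)*(3*w - 8)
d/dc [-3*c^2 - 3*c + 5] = -6*c - 3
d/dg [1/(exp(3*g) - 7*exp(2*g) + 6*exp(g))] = (-3*exp(2*g) + 14*exp(g) - 6)*exp(-g)/(exp(2*g) - 7*exp(g) + 6)^2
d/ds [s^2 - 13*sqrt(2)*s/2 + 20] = 2*s - 13*sqrt(2)/2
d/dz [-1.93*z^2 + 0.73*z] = 0.73 - 3.86*z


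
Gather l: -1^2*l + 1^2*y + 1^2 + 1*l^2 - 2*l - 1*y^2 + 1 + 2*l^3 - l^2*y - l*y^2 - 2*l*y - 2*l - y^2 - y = 2*l^3 + l^2*(1 - y) + l*(-y^2 - 2*y - 5) - 2*y^2 + 2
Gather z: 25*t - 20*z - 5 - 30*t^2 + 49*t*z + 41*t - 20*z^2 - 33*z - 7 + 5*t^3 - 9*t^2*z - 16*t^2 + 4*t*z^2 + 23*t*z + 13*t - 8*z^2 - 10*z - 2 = 5*t^3 - 46*t^2 + 79*t + z^2*(4*t - 28) + z*(-9*t^2 + 72*t - 63) - 14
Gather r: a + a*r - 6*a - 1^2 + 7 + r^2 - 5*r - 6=-5*a + r^2 + r*(a - 5)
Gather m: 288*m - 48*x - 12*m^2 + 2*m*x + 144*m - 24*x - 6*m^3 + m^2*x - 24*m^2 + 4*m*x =-6*m^3 + m^2*(x - 36) + m*(6*x + 432) - 72*x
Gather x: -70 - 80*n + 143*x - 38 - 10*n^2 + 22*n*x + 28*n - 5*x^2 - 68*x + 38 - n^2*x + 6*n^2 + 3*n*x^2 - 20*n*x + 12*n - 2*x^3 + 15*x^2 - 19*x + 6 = -4*n^2 - 40*n - 2*x^3 + x^2*(3*n + 10) + x*(-n^2 + 2*n + 56) - 64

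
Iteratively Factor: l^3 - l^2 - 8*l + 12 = (l - 2)*(l^2 + l - 6) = (l - 2)^2*(l + 3)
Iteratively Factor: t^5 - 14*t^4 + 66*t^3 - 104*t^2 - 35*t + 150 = (t - 2)*(t^4 - 12*t^3 + 42*t^2 - 20*t - 75) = (t - 2)*(t + 1)*(t^3 - 13*t^2 + 55*t - 75) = (t - 5)*(t - 2)*(t + 1)*(t^2 - 8*t + 15) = (t - 5)*(t - 3)*(t - 2)*(t + 1)*(t - 5)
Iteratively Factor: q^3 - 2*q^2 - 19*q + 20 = (q + 4)*(q^2 - 6*q + 5) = (q - 5)*(q + 4)*(q - 1)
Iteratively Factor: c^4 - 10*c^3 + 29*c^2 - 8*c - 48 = (c - 4)*(c^3 - 6*c^2 + 5*c + 12) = (c - 4)*(c - 3)*(c^2 - 3*c - 4) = (c - 4)*(c - 3)*(c + 1)*(c - 4)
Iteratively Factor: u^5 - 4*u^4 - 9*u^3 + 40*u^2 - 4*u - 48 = (u - 2)*(u^4 - 2*u^3 - 13*u^2 + 14*u + 24) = (u - 2)*(u + 3)*(u^3 - 5*u^2 + 2*u + 8) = (u - 2)^2*(u + 3)*(u^2 - 3*u - 4) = (u - 2)^2*(u + 1)*(u + 3)*(u - 4)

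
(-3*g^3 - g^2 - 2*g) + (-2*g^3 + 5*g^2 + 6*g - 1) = -5*g^3 + 4*g^2 + 4*g - 1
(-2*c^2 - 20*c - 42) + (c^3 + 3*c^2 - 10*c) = c^3 + c^2 - 30*c - 42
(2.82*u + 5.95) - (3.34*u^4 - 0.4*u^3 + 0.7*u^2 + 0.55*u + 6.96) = -3.34*u^4 + 0.4*u^3 - 0.7*u^2 + 2.27*u - 1.01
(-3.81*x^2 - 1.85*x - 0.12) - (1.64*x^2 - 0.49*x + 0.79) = -5.45*x^2 - 1.36*x - 0.91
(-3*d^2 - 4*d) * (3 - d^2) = 3*d^4 + 4*d^3 - 9*d^2 - 12*d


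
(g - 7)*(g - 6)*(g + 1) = g^3 - 12*g^2 + 29*g + 42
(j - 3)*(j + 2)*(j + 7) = j^3 + 6*j^2 - 13*j - 42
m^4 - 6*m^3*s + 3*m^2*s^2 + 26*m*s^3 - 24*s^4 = (m - 4*s)*(m - 3*s)*(m - s)*(m + 2*s)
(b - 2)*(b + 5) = b^2 + 3*b - 10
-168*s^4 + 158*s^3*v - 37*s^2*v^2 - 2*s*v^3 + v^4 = (-4*s + v)*(-3*s + v)*(-2*s + v)*(7*s + v)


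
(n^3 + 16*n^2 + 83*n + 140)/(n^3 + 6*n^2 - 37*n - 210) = (n + 4)/(n - 6)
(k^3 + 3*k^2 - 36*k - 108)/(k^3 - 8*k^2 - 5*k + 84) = (k^2 - 36)/(k^2 - 11*k + 28)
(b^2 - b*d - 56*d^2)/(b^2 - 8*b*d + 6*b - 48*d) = (b + 7*d)/(b + 6)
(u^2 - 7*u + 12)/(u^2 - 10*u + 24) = (u - 3)/(u - 6)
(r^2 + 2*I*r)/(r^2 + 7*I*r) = (r + 2*I)/(r + 7*I)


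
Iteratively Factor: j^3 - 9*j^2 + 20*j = (j - 5)*(j^2 - 4*j) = (j - 5)*(j - 4)*(j)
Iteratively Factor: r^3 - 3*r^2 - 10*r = (r - 5)*(r^2 + 2*r) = (r - 5)*(r + 2)*(r)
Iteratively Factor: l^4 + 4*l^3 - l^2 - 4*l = (l + 4)*(l^3 - l) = l*(l + 4)*(l^2 - 1) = l*(l - 1)*(l + 4)*(l + 1)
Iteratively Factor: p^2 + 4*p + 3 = (p + 1)*(p + 3)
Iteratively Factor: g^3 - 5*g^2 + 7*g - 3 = (g - 3)*(g^2 - 2*g + 1) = (g - 3)*(g - 1)*(g - 1)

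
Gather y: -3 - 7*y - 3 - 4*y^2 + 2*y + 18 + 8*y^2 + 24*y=4*y^2 + 19*y + 12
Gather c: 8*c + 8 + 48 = 8*c + 56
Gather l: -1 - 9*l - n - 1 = -9*l - n - 2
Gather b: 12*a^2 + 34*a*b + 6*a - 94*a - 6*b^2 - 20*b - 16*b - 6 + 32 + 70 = 12*a^2 - 88*a - 6*b^2 + b*(34*a - 36) + 96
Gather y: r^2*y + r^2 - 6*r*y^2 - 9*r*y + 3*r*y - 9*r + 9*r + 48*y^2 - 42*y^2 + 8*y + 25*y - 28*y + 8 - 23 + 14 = r^2 + y^2*(6 - 6*r) + y*(r^2 - 6*r + 5) - 1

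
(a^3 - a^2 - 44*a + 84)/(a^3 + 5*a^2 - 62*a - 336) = (a^2 - 8*a + 12)/(a^2 - 2*a - 48)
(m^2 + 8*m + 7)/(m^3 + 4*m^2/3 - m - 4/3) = 3*(m + 7)/(3*m^2 + m - 4)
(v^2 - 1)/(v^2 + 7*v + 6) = (v - 1)/(v + 6)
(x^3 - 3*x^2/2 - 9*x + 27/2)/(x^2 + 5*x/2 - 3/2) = (2*x^2 - 9*x + 9)/(2*x - 1)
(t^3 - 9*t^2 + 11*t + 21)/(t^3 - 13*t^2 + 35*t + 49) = (t - 3)/(t - 7)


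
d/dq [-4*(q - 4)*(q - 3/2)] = 22 - 8*q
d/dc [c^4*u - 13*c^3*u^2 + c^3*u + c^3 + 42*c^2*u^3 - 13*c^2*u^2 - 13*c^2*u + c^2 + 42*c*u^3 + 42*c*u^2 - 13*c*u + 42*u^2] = 4*c^3*u - 39*c^2*u^2 + 3*c^2*u + 3*c^2 + 84*c*u^3 - 26*c*u^2 - 26*c*u + 2*c + 42*u^3 + 42*u^2 - 13*u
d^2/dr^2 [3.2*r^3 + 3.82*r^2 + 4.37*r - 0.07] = 19.2*r + 7.64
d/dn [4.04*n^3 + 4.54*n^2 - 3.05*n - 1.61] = 12.12*n^2 + 9.08*n - 3.05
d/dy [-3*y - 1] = -3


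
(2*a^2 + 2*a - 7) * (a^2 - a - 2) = 2*a^4 - 13*a^2 + 3*a + 14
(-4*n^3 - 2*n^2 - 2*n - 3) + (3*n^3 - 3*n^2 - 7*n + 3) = -n^3 - 5*n^2 - 9*n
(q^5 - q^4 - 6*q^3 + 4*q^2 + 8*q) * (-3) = -3*q^5 + 3*q^4 + 18*q^3 - 12*q^2 - 24*q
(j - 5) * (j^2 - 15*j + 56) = j^3 - 20*j^2 + 131*j - 280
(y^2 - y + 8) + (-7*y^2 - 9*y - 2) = -6*y^2 - 10*y + 6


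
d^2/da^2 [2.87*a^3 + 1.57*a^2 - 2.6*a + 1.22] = 17.22*a + 3.14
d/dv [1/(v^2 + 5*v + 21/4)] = 16*(-2*v - 5)/(4*v^2 + 20*v + 21)^2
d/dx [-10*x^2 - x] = -20*x - 1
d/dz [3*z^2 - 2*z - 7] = 6*z - 2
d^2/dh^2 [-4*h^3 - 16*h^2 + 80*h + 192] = -24*h - 32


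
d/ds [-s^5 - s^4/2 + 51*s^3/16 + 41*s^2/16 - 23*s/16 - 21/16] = -5*s^4 - 2*s^3 + 153*s^2/16 + 41*s/8 - 23/16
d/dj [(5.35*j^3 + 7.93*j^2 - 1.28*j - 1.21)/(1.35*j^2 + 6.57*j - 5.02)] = (7.2225*j^4 + 70.299*j^3 - 26.7429*j^2 - 76.3502*j + 14.3753)/(1.8225*j^4 + 17.739*j^3 + 29.6109*j^2 - 65.9628*j + 25.2004)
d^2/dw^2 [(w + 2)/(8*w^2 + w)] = 4*(32*w^3 + 192*w^2 + 24*w + 1)/(w^3*(512*w^3 + 192*w^2 + 24*w + 1))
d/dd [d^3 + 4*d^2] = d*(3*d + 8)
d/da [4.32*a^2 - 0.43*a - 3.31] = 8.64*a - 0.43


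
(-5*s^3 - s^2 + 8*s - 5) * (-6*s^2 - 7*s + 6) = 30*s^5 + 41*s^4 - 71*s^3 - 32*s^2 + 83*s - 30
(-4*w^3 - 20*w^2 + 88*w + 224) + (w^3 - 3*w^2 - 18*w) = -3*w^3 - 23*w^2 + 70*w + 224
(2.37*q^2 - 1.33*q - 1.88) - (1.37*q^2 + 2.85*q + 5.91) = 1.0*q^2 - 4.18*q - 7.79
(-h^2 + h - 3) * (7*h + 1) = -7*h^3 + 6*h^2 - 20*h - 3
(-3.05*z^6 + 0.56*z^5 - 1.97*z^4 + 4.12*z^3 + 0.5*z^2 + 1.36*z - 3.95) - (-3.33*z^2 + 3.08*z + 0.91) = -3.05*z^6 + 0.56*z^5 - 1.97*z^4 + 4.12*z^3 + 3.83*z^2 - 1.72*z - 4.86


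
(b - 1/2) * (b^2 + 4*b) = b^3 + 7*b^2/2 - 2*b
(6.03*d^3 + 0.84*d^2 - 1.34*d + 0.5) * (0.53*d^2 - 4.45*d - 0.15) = 3.1959*d^5 - 26.3883*d^4 - 5.3527*d^3 + 6.102*d^2 - 2.024*d - 0.075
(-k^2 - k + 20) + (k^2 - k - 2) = 18 - 2*k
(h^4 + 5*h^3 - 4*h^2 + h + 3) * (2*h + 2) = 2*h^5 + 12*h^4 + 2*h^3 - 6*h^2 + 8*h + 6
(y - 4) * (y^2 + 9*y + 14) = y^3 + 5*y^2 - 22*y - 56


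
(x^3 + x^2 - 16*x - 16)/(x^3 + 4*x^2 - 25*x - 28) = (x + 4)/(x + 7)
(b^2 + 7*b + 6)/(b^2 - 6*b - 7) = (b + 6)/(b - 7)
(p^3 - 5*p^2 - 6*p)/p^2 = p - 5 - 6/p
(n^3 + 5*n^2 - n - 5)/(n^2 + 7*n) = (n^3 + 5*n^2 - n - 5)/(n*(n + 7))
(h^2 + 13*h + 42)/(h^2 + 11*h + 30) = (h + 7)/(h + 5)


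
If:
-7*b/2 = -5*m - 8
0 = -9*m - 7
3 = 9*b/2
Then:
No Solution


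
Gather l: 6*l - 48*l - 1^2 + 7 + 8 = 14 - 42*l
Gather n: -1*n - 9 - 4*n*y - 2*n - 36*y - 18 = n*(-4*y - 3) - 36*y - 27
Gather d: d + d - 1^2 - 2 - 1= 2*d - 4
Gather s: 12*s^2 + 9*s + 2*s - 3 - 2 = 12*s^2 + 11*s - 5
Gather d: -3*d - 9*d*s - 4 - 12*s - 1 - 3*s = d*(-9*s - 3) - 15*s - 5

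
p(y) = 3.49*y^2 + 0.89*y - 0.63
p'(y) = 6.98*y + 0.89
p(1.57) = 9.37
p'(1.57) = 11.85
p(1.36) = 7.04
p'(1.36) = 10.38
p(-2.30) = 15.79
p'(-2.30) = -15.16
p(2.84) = 30.05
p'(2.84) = 20.71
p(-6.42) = 137.50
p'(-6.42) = -43.92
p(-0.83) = 1.04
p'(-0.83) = -4.90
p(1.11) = 4.66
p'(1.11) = 8.64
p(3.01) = 33.67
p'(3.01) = 21.90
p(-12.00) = 491.25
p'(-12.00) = -82.87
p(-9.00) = 274.05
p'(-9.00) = -61.93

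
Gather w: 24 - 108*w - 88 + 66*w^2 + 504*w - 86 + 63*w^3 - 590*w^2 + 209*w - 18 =63*w^3 - 524*w^2 + 605*w - 168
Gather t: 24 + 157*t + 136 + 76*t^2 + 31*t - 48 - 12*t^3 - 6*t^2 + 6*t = -12*t^3 + 70*t^2 + 194*t + 112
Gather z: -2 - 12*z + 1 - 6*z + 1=-18*z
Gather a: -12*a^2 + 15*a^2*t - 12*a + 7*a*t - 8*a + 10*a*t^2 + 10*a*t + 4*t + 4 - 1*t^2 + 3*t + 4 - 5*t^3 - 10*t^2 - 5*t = a^2*(15*t - 12) + a*(10*t^2 + 17*t - 20) - 5*t^3 - 11*t^2 + 2*t + 8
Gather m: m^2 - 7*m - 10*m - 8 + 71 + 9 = m^2 - 17*m + 72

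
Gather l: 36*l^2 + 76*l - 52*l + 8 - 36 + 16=36*l^2 + 24*l - 12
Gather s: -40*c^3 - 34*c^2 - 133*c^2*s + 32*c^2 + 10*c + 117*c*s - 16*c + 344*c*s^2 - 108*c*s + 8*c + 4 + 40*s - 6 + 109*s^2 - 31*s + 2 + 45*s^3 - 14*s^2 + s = -40*c^3 - 2*c^2 + 2*c + 45*s^3 + s^2*(344*c + 95) + s*(-133*c^2 + 9*c + 10)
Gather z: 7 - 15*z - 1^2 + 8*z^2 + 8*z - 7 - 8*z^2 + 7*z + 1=0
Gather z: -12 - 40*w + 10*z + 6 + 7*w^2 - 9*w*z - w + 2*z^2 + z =7*w^2 - 41*w + 2*z^2 + z*(11 - 9*w) - 6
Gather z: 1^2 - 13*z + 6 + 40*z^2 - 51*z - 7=40*z^2 - 64*z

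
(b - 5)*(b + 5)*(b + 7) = b^3 + 7*b^2 - 25*b - 175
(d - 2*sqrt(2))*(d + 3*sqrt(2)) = d^2 + sqrt(2)*d - 12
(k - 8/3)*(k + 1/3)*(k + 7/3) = k^3 - 19*k/3 - 56/27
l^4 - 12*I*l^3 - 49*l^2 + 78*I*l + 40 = (l - 5*I)*(l - 4*I)*(l - 2*I)*(l - I)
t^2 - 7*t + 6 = (t - 6)*(t - 1)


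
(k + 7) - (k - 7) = 14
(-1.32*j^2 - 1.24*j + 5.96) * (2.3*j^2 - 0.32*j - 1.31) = -3.036*j^4 - 2.4296*j^3 + 15.834*j^2 - 0.2828*j - 7.8076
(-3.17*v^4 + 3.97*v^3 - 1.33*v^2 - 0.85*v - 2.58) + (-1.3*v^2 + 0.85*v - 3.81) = -3.17*v^4 + 3.97*v^3 - 2.63*v^2 - 6.39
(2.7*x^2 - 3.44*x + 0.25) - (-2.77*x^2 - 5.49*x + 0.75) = 5.47*x^2 + 2.05*x - 0.5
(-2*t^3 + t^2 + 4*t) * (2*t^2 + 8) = -4*t^5 + 2*t^4 - 8*t^3 + 8*t^2 + 32*t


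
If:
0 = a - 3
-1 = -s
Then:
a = 3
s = 1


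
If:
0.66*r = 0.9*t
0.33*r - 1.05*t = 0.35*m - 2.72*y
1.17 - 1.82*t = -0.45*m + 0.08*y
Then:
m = 5.5109151047409*y - 0.773980154355017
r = 1.79813571213792*y + 0.615666031873309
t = 1.31863285556781*y + 0.45148842337376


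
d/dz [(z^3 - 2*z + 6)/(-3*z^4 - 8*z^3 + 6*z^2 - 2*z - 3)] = 3*(z^6 - 4*z^4 + 12*z^3 + 49*z^2 - 24*z + 6)/(9*z^8 + 48*z^7 + 28*z^6 - 84*z^5 + 86*z^4 + 24*z^3 - 32*z^2 + 12*z + 9)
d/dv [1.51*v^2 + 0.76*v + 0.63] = 3.02*v + 0.76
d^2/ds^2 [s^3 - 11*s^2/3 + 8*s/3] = 6*s - 22/3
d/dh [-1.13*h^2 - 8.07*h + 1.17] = -2.26*h - 8.07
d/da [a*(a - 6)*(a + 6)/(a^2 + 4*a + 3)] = (a^4 + 8*a^3 + 45*a^2 - 108)/(a^4 + 8*a^3 + 22*a^2 + 24*a + 9)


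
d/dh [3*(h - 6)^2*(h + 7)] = 3*(h - 6)*(3*h + 8)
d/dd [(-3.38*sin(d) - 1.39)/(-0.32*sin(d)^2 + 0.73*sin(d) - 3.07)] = (-1.0816*sin(d)^2 - 0.8896*sin(d) + 11.3913)*cos(d)/(0.1024*sin(d)^4 - 0.4672*sin(d)^3 + 2.4977*sin(d)^2 - 4.4822*sin(d) + 9.4249)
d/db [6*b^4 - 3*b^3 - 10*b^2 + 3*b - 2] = 24*b^3 - 9*b^2 - 20*b + 3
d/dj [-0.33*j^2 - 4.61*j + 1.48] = -0.66*j - 4.61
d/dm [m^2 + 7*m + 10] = 2*m + 7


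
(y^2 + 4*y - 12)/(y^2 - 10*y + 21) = (y^2 + 4*y - 12)/(y^2 - 10*y + 21)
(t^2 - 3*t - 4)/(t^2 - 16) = (t + 1)/(t + 4)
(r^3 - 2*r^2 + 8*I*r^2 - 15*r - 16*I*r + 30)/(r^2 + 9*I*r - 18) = (r^2 + r*(-2 + 5*I) - 10*I)/(r + 6*I)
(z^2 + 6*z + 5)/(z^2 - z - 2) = (z + 5)/(z - 2)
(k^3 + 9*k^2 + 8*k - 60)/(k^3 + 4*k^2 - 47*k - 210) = (k - 2)/(k - 7)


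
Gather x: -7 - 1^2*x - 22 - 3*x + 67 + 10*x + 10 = 6*x + 48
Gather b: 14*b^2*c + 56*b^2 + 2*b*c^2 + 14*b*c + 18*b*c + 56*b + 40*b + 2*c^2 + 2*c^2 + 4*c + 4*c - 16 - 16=b^2*(14*c + 56) + b*(2*c^2 + 32*c + 96) + 4*c^2 + 8*c - 32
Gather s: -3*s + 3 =3 - 3*s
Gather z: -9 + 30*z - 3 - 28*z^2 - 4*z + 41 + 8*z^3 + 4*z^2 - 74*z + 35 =8*z^3 - 24*z^2 - 48*z + 64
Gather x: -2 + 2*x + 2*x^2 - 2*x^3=-2*x^3 + 2*x^2 + 2*x - 2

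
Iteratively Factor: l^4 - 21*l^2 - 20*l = (l - 5)*(l^3 + 5*l^2 + 4*l) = l*(l - 5)*(l^2 + 5*l + 4) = l*(l - 5)*(l + 4)*(l + 1)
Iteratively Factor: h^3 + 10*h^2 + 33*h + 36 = (h + 3)*(h^2 + 7*h + 12) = (h + 3)*(h + 4)*(h + 3)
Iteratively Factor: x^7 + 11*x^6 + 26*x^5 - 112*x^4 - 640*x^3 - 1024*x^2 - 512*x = (x)*(x^6 + 11*x^5 + 26*x^4 - 112*x^3 - 640*x^2 - 1024*x - 512) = x*(x + 2)*(x^5 + 9*x^4 + 8*x^3 - 128*x^2 - 384*x - 256) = x*(x - 4)*(x + 2)*(x^4 + 13*x^3 + 60*x^2 + 112*x + 64) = x*(x - 4)*(x + 2)*(x + 4)*(x^3 + 9*x^2 + 24*x + 16) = x*(x - 4)*(x + 1)*(x + 2)*(x + 4)*(x^2 + 8*x + 16) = x*(x - 4)*(x + 1)*(x + 2)*(x + 4)^2*(x + 4)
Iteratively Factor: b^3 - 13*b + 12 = (b - 1)*(b^2 + b - 12) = (b - 3)*(b - 1)*(b + 4)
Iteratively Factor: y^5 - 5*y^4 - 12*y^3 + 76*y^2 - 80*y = (y + 4)*(y^4 - 9*y^3 + 24*y^2 - 20*y) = y*(y + 4)*(y^3 - 9*y^2 + 24*y - 20) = y*(y - 2)*(y + 4)*(y^2 - 7*y + 10) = y*(y - 2)^2*(y + 4)*(y - 5)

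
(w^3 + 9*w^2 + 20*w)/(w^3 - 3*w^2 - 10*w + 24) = w*(w^2 + 9*w + 20)/(w^3 - 3*w^2 - 10*w + 24)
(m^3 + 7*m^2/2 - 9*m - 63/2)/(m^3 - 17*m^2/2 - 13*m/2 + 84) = (2*m^2 + m - 21)/(2*m^2 - 23*m + 56)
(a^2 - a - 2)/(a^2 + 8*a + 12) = (a^2 - a - 2)/(a^2 + 8*a + 12)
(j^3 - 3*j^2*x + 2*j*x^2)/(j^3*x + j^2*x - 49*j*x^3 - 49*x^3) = j*(j^2 - 3*j*x + 2*x^2)/(x*(j^3 + j^2 - 49*j*x^2 - 49*x^2))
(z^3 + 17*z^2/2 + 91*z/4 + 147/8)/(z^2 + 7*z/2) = z + 5 + 21/(4*z)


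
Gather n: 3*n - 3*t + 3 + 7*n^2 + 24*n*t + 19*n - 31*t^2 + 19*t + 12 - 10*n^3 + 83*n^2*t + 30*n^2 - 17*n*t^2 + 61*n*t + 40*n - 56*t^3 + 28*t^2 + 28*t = -10*n^3 + n^2*(83*t + 37) + n*(-17*t^2 + 85*t + 62) - 56*t^3 - 3*t^2 + 44*t + 15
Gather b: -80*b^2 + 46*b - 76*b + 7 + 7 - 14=-80*b^2 - 30*b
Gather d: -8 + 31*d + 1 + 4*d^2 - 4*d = 4*d^2 + 27*d - 7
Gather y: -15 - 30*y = -30*y - 15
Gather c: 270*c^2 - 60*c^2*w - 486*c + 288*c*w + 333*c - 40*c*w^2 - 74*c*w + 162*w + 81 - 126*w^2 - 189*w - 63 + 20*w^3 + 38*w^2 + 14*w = c^2*(270 - 60*w) + c*(-40*w^2 + 214*w - 153) + 20*w^3 - 88*w^2 - 13*w + 18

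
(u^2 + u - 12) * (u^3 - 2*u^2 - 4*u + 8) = u^5 - u^4 - 18*u^3 + 28*u^2 + 56*u - 96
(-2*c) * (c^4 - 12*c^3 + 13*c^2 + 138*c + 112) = -2*c^5 + 24*c^4 - 26*c^3 - 276*c^2 - 224*c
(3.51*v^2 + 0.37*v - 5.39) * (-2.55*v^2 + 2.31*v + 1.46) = -8.9505*v^4 + 7.1646*v^3 + 19.7238*v^2 - 11.9107*v - 7.8694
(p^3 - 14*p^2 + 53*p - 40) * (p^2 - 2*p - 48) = p^5 - 16*p^4 + 33*p^3 + 526*p^2 - 2464*p + 1920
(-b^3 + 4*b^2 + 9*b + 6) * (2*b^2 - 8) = -2*b^5 + 8*b^4 + 26*b^3 - 20*b^2 - 72*b - 48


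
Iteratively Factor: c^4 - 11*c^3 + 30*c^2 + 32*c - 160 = (c - 4)*(c^3 - 7*c^2 + 2*c + 40) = (c - 4)^2*(c^2 - 3*c - 10) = (c - 5)*(c - 4)^2*(c + 2)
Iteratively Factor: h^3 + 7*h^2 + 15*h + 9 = (h + 3)*(h^2 + 4*h + 3) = (h + 1)*(h + 3)*(h + 3)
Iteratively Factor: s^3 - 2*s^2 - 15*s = (s + 3)*(s^2 - 5*s) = (s - 5)*(s + 3)*(s)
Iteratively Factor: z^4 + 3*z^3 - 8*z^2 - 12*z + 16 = (z - 1)*(z^3 + 4*z^2 - 4*z - 16) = (z - 1)*(z + 2)*(z^2 + 2*z - 8) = (z - 2)*(z - 1)*(z + 2)*(z + 4)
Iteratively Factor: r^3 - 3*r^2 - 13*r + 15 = (r + 3)*(r^2 - 6*r + 5) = (r - 5)*(r + 3)*(r - 1)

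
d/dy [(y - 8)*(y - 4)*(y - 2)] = 3*y^2 - 28*y + 56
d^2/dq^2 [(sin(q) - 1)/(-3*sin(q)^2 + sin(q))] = (9*sin(q)^2 - 33*sin(q) - 9 + 53/sin(q) - 18/sin(q)^2 + 2/sin(q)^3)/(3*sin(q) - 1)^3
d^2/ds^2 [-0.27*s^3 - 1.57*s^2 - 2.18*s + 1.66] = -1.62*s - 3.14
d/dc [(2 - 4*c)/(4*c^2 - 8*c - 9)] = 4*(4*c^2 - 4*c + 13)/(16*c^4 - 64*c^3 - 8*c^2 + 144*c + 81)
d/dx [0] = 0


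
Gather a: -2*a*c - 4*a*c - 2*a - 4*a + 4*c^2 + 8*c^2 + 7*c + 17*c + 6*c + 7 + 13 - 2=a*(-6*c - 6) + 12*c^2 + 30*c + 18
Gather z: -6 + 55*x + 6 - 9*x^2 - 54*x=-9*x^2 + x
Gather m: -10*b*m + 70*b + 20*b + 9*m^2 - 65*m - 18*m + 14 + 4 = 90*b + 9*m^2 + m*(-10*b - 83) + 18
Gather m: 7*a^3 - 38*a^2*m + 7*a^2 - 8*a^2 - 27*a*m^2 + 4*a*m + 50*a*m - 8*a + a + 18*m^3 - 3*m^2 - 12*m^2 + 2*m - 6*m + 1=7*a^3 - a^2 - 7*a + 18*m^3 + m^2*(-27*a - 15) + m*(-38*a^2 + 54*a - 4) + 1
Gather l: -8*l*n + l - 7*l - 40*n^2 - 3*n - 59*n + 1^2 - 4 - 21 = l*(-8*n - 6) - 40*n^2 - 62*n - 24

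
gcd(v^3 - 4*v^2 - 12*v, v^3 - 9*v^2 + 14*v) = v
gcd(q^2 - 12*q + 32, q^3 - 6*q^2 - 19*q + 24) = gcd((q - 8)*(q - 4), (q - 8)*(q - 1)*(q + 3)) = q - 8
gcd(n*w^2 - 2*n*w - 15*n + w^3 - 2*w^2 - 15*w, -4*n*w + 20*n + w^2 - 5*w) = w - 5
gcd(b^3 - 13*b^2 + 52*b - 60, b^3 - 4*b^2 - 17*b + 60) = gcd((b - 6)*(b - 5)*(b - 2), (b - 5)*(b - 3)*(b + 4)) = b - 5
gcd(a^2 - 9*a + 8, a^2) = 1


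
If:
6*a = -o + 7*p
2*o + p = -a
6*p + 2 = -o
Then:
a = -30/53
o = 26/53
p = -22/53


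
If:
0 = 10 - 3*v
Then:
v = 10/3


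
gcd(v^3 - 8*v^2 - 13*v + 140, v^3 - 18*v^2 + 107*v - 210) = v^2 - 12*v + 35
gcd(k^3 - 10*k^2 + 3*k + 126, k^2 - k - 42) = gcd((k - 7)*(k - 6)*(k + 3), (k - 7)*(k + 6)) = k - 7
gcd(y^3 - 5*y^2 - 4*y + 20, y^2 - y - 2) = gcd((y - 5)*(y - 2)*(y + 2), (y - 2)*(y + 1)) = y - 2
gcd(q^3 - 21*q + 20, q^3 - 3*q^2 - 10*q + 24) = q - 4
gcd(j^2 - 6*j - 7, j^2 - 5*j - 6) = j + 1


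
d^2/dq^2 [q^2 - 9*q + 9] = 2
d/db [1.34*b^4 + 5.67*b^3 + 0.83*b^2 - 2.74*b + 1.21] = 5.36*b^3 + 17.01*b^2 + 1.66*b - 2.74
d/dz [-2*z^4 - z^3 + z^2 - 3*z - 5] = -8*z^3 - 3*z^2 + 2*z - 3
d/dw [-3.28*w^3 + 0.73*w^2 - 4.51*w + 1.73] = -9.84*w^2 + 1.46*w - 4.51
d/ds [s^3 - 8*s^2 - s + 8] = 3*s^2 - 16*s - 1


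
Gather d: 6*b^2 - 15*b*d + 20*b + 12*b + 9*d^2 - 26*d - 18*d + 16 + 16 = 6*b^2 + 32*b + 9*d^2 + d*(-15*b - 44) + 32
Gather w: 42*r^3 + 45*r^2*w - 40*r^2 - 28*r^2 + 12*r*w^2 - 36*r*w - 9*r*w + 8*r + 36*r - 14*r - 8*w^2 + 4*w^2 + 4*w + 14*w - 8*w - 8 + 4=42*r^3 - 68*r^2 + 30*r + w^2*(12*r - 4) + w*(45*r^2 - 45*r + 10) - 4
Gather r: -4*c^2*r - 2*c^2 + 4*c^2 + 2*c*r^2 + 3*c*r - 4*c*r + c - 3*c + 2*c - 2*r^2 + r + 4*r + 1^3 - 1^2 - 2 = 2*c^2 + r^2*(2*c - 2) + r*(-4*c^2 - c + 5) - 2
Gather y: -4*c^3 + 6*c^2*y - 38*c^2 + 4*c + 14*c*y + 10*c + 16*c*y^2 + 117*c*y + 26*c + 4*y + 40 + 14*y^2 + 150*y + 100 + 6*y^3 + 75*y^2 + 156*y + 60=-4*c^3 - 38*c^2 + 40*c + 6*y^3 + y^2*(16*c + 89) + y*(6*c^2 + 131*c + 310) + 200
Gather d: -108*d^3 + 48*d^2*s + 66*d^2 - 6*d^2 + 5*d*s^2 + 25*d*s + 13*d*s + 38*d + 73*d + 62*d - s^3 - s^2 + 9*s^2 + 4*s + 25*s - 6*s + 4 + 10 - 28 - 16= -108*d^3 + d^2*(48*s + 60) + d*(5*s^2 + 38*s + 173) - s^3 + 8*s^2 + 23*s - 30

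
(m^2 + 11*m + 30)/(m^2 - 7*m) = (m^2 + 11*m + 30)/(m*(m - 7))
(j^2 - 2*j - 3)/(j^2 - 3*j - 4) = (j - 3)/(j - 4)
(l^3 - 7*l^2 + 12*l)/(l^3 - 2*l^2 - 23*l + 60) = l/(l + 5)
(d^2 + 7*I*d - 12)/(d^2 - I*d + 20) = (d + 3*I)/(d - 5*I)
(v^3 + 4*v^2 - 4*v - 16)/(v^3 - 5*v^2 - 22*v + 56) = (v + 2)/(v - 7)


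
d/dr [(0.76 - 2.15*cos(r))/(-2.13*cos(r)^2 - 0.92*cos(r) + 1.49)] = (4.5795*cos(r)^2 - 3.2376*cos(r) + 2.5043)*sin(r)/(4.5369*cos(r)^4 + 3.9192*cos(r)^3 - 5.501*cos(r)^2 - 2.7416*cos(r) + 2.2201)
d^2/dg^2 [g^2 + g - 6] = 2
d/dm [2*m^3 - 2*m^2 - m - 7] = 6*m^2 - 4*m - 1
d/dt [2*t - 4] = 2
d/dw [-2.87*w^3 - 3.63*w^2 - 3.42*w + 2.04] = -8.61*w^2 - 7.26*w - 3.42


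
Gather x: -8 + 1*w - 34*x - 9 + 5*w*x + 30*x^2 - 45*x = w + 30*x^2 + x*(5*w - 79) - 17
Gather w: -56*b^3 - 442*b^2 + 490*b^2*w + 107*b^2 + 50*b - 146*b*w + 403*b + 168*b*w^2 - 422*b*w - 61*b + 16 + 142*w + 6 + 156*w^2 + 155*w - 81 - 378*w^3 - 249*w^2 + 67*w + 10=-56*b^3 - 335*b^2 + 392*b - 378*w^3 + w^2*(168*b - 93) + w*(490*b^2 - 568*b + 364) - 49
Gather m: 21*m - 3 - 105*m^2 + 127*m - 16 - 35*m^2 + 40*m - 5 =-140*m^2 + 188*m - 24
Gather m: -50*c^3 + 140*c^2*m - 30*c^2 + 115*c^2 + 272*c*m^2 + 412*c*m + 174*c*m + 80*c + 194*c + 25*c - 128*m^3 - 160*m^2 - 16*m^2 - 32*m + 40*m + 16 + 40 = -50*c^3 + 85*c^2 + 299*c - 128*m^3 + m^2*(272*c - 176) + m*(140*c^2 + 586*c + 8) + 56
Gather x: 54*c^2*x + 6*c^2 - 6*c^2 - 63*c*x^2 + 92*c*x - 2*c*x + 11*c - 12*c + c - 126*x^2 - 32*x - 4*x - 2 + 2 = x^2*(-63*c - 126) + x*(54*c^2 + 90*c - 36)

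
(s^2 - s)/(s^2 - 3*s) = (s - 1)/(s - 3)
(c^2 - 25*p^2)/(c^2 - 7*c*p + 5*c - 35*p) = (c^2 - 25*p^2)/(c^2 - 7*c*p + 5*c - 35*p)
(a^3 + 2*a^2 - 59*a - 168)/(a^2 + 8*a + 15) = (a^2 - a - 56)/(a + 5)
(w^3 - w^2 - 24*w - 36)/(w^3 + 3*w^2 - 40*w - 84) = (w + 3)/(w + 7)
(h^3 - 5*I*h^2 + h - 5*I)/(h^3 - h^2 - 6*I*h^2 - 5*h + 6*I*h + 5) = (h + I)/(h - 1)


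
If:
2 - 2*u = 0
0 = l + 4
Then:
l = -4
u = 1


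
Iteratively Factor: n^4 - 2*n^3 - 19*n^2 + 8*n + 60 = (n + 2)*(n^3 - 4*n^2 - 11*n + 30) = (n - 5)*(n + 2)*(n^2 + n - 6) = (n - 5)*(n + 2)*(n + 3)*(n - 2)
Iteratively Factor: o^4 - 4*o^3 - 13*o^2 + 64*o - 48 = (o - 3)*(o^3 - o^2 - 16*o + 16) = (o - 3)*(o + 4)*(o^2 - 5*o + 4) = (o - 3)*(o - 1)*(o + 4)*(o - 4)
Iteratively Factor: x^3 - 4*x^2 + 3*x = (x - 3)*(x^2 - x) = (x - 3)*(x - 1)*(x)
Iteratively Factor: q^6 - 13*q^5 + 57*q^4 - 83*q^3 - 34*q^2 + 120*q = (q - 2)*(q^5 - 11*q^4 + 35*q^3 - 13*q^2 - 60*q) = (q - 3)*(q - 2)*(q^4 - 8*q^3 + 11*q^2 + 20*q) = (q - 5)*(q - 3)*(q - 2)*(q^3 - 3*q^2 - 4*q) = (q - 5)*(q - 4)*(q - 3)*(q - 2)*(q^2 + q) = (q - 5)*(q - 4)*(q - 3)*(q - 2)*(q + 1)*(q)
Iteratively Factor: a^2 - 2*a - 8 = (a + 2)*(a - 4)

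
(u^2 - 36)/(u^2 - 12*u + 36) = (u + 6)/(u - 6)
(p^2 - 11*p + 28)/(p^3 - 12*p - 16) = (p - 7)/(p^2 + 4*p + 4)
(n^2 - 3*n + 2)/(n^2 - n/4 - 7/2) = 4*(n - 1)/(4*n + 7)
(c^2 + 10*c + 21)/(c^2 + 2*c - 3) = (c + 7)/(c - 1)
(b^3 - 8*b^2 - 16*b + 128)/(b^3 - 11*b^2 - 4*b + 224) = (b - 4)/(b - 7)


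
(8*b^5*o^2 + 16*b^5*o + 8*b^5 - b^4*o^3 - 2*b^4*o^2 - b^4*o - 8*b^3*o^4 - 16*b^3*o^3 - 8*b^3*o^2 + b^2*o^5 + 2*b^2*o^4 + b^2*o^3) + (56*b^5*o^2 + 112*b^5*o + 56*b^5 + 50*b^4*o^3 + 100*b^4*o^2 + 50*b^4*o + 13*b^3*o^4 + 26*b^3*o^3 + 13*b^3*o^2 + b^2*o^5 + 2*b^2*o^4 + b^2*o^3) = 64*b^5*o^2 + 128*b^5*o + 64*b^5 + 49*b^4*o^3 + 98*b^4*o^2 + 49*b^4*o + 5*b^3*o^4 + 10*b^3*o^3 + 5*b^3*o^2 + 2*b^2*o^5 + 4*b^2*o^4 + 2*b^2*o^3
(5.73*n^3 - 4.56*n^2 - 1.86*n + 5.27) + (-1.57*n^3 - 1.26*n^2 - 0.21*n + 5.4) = 4.16*n^3 - 5.82*n^2 - 2.07*n + 10.67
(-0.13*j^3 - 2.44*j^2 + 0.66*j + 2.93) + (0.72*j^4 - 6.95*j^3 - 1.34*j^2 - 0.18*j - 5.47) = 0.72*j^4 - 7.08*j^3 - 3.78*j^2 + 0.48*j - 2.54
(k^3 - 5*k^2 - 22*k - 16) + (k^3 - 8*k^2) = 2*k^3 - 13*k^2 - 22*k - 16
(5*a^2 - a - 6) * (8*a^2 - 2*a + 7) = 40*a^4 - 18*a^3 - 11*a^2 + 5*a - 42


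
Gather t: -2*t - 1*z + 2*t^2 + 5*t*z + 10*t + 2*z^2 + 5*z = 2*t^2 + t*(5*z + 8) + 2*z^2 + 4*z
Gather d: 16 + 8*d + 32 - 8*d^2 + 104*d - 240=-8*d^2 + 112*d - 192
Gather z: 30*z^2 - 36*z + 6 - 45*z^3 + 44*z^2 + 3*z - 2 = -45*z^3 + 74*z^2 - 33*z + 4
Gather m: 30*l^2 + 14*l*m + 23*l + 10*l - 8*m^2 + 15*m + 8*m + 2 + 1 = 30*l^2 + 33*l - 8*m^2 + m*(14*l + 23) + 3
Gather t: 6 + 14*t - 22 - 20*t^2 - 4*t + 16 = -20*t^2 + 10*t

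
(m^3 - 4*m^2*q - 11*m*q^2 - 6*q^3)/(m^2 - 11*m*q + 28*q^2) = (m^3 - 4*m^2*q - 11*m*q^2 - 6*q^3)/(m^2 - 11*m*q + 28*q^2)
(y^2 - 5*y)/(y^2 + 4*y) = (y - 5)/(y + 4)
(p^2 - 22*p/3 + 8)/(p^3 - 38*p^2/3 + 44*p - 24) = (3*p - 4)/(3*p^2 - 20*p + 12)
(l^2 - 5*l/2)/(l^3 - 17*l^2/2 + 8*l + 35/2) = l/(l^2 - 6*l - 7)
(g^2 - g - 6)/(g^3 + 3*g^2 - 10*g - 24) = 1/(g + 4)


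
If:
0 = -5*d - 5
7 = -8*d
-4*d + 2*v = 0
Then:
No Solution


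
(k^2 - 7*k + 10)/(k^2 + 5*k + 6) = (k^2 - 7*k + 10)/(k^2 + 5*k + 6)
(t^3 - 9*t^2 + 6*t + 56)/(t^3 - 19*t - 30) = (t^2 - 11*t + 28)/(t^2 - 2*t - 15)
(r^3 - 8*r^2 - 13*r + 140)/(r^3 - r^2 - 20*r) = (r - 7)/r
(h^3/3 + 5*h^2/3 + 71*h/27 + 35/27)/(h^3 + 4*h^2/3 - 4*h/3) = (9*h^3 + 45*h^2 + 71*h + 35)/(9*h*(3*h^2 + 4*h - 4))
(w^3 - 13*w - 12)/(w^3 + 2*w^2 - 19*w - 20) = (w + 3)/(w + 5)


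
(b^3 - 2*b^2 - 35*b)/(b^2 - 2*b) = (b^2 - 2*b - 35)/(b - 2)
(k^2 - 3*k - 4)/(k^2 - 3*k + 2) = (k^2 - 3*k - 4)/(k^2 - 3*k + 2)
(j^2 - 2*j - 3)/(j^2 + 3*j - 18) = (j + 1)/(j + 6)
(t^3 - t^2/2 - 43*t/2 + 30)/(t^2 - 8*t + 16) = (2*t^2 + 7*t - 15)/(2*(t - 4))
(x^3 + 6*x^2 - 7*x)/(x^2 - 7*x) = (x^2 + 6*x - 7)/(x - 7)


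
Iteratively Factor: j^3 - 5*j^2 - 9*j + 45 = (j - 5)*(j^2 - 9) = (j - 5)*(j + 3)*(j - 3)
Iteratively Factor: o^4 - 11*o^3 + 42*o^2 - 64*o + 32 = (o - 4)*(o^3 - 7*o^2 + 14*o - 8) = (o - 4)*(o - 2)*(o^2 - 5*o + 4) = (o - 4)^2*(o - 2)*(o - 1)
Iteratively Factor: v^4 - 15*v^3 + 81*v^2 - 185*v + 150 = (v - 3)*(v^3 - 12*v^2 + 45*v - 50) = (v - 5)*(v - 3)*(v^2 - 7*v + 10) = (v - 5)^2*(v - 3)*(v - 2)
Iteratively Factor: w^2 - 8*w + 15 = (w - 3)*(w - 5)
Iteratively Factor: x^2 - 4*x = (x)*(x - 4)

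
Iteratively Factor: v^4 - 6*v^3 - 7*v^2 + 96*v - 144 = (v + 4)*(v^3 - 10*v^2 + 33*v - 36) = (v - 3)*(v + 4)*(v^2 - 7*v + 12) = (v - 3)^2*(v + 4)*(v - 4)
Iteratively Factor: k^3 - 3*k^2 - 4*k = (k)*(k^2 - 3*k - 4) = k*(k + 1)*(k - 4)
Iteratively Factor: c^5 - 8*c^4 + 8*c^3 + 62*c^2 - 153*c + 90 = (c - 1)*(c^4 - 7*c^3 + c^2 + 63*c - 90) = (c - 5)*(c - 1)*(c^3 - 2*c^2 - 9*c + 18) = (c - 5)*(c - 3)*(c - 1)*(c^2 + c - 6) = (c - 5)*(c - 3)*(c - 2)*(c - 1)*(c + 3)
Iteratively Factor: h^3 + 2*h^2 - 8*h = (h)*(h^2 + 2*h - 8) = h*(h - 2)*(h + 4)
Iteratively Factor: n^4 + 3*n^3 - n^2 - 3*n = (n)*(n^3 + 3*n^2 - n - 3) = n*(n + 3)*(n^2 - 1) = n*(n - 1)*(n + 3)*(n + 1)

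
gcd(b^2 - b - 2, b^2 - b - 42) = 1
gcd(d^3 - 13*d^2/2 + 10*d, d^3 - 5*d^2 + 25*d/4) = d^2 - 5*d/2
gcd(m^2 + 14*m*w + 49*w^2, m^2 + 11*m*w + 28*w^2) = m + 7*w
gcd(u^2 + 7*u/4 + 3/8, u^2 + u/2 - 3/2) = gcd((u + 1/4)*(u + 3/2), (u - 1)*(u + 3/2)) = u + 3/2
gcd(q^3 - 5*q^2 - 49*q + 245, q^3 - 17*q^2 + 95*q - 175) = q^2 - 12*q + 35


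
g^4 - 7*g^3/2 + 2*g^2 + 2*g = g*(g - 2)^2*(g + 1/2)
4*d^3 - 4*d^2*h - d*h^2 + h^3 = (-2*d + h)*(-d + h)*(2*d + h)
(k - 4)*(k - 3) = k^2 - 7*k + 12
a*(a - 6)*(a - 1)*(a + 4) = a^4 - 3*a^3 - 22*a^2 + 24*a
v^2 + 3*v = v*(v + 3)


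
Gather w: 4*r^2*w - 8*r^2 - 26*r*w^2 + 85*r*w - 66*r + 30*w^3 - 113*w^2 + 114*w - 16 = -8*r^2 - 66*r + 30*w^3 + w^2*(-26*r - 113) + w*(4*r^2 + 85*r + 114) - 16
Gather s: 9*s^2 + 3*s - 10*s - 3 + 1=9*s^2 - 7*s - 2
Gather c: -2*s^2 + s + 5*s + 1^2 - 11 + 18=-2*s^2 + 6*s + 8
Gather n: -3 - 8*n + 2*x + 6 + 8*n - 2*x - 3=0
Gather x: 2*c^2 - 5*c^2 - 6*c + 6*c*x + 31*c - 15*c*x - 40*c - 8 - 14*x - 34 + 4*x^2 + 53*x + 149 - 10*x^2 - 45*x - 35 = -3*c^2 - 15*c - 6*x^2 + x*(-9*c - 6) + 72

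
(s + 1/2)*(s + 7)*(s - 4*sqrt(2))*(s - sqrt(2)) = s^4 - 5*sqrt(2)*s^3 + 15*s^3/2 - 75*sqrt(2)*s^2/2 + 23*s^2/2 - 35*sqrt(2)*s/2 + 60*s + 28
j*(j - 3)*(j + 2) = j^3 - j^2 - 6*j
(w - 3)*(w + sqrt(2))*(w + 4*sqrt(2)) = w^3 - 3*w^2 + 5*sqrt(2)*w^2 - 15*sqrt(2)*w + 8*w - 24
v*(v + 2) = v^2 + 2*v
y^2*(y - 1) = y^3 - y^2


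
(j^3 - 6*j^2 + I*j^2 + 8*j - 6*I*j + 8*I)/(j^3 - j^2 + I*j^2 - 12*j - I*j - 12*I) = (j - 2)/(j + 3)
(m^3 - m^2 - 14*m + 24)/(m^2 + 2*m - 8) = m - 3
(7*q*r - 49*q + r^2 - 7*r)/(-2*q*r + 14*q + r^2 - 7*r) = (-7*q - r)/(2*q - r)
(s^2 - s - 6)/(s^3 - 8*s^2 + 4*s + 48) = (s - 3)/(s^2 - 10*s + 24)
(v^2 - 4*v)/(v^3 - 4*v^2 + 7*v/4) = 4*(v - 4)/(4*v^2 - 16*v + 7)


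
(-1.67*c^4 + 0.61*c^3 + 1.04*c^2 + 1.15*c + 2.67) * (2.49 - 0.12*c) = 0.2004*c^5 - 4.2315*c^4 + 1.3941*c^3 + 2.4516*c^2 + 2.5431*c + 6.6483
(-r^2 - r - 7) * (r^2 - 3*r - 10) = -r^4 + 2*r^3 + 6*r^2 + 31*r + 70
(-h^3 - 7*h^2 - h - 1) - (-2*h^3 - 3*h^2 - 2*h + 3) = h^3 - 4*h^2 + h - 4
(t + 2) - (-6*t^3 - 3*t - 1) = 6*t^3 + 4*t + 3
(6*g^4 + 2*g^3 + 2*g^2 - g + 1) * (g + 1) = 6*g^5 + 8*g^4 + 4*g^3 + g^2 + 1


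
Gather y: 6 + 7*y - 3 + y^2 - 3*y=y^2 + 4*y + 3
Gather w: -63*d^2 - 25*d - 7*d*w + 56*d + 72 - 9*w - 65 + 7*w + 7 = -63*d^2 + 31*d + w*(-7*d - 2) + 14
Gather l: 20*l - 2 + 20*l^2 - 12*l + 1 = 20*l^2 + 8*l - 1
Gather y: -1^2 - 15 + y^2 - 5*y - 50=y^2 - 5*y - 66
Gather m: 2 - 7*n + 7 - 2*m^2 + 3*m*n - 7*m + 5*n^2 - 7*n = -2*m^2 + m*(3*n - 7) + 5*n^2 - 14*n + 9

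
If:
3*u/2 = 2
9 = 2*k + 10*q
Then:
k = 9/2 - 5*q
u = 4/3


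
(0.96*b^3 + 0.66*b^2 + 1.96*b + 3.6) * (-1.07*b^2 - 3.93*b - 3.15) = -1.0272*b^5 - 4.479*b^4 - 7.715*b^3 - 13.6338*b^2 - 20.322*b - 11.34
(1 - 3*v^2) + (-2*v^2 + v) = -5*v^2 + v + 1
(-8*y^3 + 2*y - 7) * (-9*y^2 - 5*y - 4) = 72*y^5 + 40*y^4 + 14*y^3 + 53*y^2 + 27*y + 28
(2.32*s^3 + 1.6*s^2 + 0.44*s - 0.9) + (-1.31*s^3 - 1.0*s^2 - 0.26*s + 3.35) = 1.01*s^3 + 0.6*s^2 + 0.18*s + 2.45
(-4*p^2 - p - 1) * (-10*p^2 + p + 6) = 40*p^4 + 6*p^3 - 15*p^2 - 7*p - 6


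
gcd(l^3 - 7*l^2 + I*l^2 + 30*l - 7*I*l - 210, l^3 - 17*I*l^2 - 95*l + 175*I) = l - 5*I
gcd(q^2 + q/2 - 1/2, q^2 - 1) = q + 1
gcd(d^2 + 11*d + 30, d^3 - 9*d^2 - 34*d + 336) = d + 6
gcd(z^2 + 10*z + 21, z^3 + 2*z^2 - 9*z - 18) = z + 3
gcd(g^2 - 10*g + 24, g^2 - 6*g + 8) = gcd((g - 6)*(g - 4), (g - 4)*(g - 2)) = g - 4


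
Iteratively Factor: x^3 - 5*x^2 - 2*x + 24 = (x - 4)*(x^2 - x - 6) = (x - 4)*(x + 2)*(x - 3)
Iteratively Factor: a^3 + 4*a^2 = (a)*(a^2 + 4*a) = a*(a + 4)*(a)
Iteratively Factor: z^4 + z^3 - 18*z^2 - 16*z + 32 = (z - 4)*(z^3 + 5*z^2 + 2*z - 8) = (z - 4)*(z + 4)*(z^2 + z - 2) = (z - 4)*(z - 1)*(z + 4)*(z + 2)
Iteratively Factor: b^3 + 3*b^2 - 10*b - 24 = (b + 4)*(b^2 - b - 6) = (b + 2)*(b + 4)*(b - 3)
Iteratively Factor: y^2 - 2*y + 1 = (y - 1)*(y - 1)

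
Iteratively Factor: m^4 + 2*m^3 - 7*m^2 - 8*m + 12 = (m + 3)*(m^3 - m^2 - 4*m + 4) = (m - 1)*(m + 3)*(m^2 - 4) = (m - 1)*(m + 2)*(m + 3)*(m - 2)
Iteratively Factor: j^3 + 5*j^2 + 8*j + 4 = (j + 2)*(j^2 + 3*j + 2) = (j + 1)*(j + 2)*(j + 2)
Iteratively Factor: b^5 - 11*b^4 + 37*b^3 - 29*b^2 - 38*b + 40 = (b - 5)*(b^4 - 6*b^3 + 7*b^2 + 6*b - 8) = (b - 5)*(b - 4)*(b^3 - 2*b^2 - b + 2) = (b - 5)*(b - 4)*(b + 1)*(b^2 - 3*b + 2) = (b - 5)*(b - 4)*(b - 1)*(b + 1)*(b - 2)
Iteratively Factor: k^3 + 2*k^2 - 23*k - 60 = (k + 3)*(k^2 - k - 20) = (k + 3)*(k + 4)*(k - 5)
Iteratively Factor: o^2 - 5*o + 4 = (o - 4)*(o - 1)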